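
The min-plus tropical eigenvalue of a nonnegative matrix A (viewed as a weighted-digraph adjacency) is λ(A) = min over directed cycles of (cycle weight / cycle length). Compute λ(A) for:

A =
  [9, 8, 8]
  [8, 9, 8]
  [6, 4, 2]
λ(A) = 2

Enumerate directed cycles and compute their means (weight / length). Sample:
  cycle 0 → 0: weight = 9, length = 1, mean = 9/1 ≈ 9.000
  cycle 1 → 1: weight = 9, length = 1, mean = 9/1 ≈ 9.000
  cycle 2 → 2: weight = 2, length = 1, mean = 2/1 ≈ 2.000
  cycle 0 → 1 → 0: weight = 16, length = 2, mean = 16/2 ≈ 8.000
  cycle 0 → 2 → 0: weight = 14, length = 2, mean = 14/2 ≈ 7.000
  cycle 1 → 0 → 1: weight = 16, length = 2, mean = 16/2 ≈ 8.000
Minimum mean = 2.000, attained e.g. along the cycle 2 → 2 with weight 2 and length 1. So λ(A) = 2/1 = 2.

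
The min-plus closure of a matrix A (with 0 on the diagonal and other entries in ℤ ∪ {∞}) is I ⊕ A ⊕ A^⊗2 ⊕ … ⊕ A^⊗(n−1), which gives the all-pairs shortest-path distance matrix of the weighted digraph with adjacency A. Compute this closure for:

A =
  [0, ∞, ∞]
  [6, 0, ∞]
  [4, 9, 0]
Closure =
  [0, ∞, ∞]
  [6, 0, ∞]
  [4, 9, 0]

This is the Floyd-Warshall all-pairs shortest-path computation. For each intermediate vertex k = 0, 1, …, 2, update dist[i][j] ← min(dist[i][j], dist[i][k] + dist[k][j]). The final matrix gives, for each (i, j), the minimum total weight of any directed path from i to j (possibly empty when i = j).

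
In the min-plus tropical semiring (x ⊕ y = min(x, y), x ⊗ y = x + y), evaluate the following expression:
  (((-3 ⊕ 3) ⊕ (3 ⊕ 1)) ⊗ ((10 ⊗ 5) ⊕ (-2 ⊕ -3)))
(((-3 ⊕ 3) ⊕ (3 ⊕ 1)) ⊗ ((10 ⊗ 5) ⊕ (-2 ⊕ -3))) = -6

Expand innermost to outermost. Recall ⊕ takes the minimum of its arguments and ⊗ takes their sum. Working out the expression (((-3 ⊕ 3) ⊕ (3 ⊕ 1)) ⊗ ((10 ⊗ 5) ⊕ (-2 ⊕ -3))) gives -6.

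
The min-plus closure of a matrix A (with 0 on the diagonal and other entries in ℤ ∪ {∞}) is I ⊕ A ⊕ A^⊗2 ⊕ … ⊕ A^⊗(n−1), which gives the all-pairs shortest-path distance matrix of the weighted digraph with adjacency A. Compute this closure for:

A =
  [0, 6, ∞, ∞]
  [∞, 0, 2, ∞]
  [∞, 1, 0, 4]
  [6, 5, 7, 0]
Closure =
  [0, 6, 8, 12]
  [12, 0, 2, 6]
  [10, 1, 0, 4]
  [6, 5, 7, 0]

This is the Floyd-Warshall all-pairs shortest-path computation. For each intermediate vertex k = 0, 1, …, 3, update dist[i][j] ← min(dist[i][j], dist[i][k] + dist[k][j]). The final matrix gives, for each (i, j), the minimum total weight of any directed path from i to j (possibly empty when i = j).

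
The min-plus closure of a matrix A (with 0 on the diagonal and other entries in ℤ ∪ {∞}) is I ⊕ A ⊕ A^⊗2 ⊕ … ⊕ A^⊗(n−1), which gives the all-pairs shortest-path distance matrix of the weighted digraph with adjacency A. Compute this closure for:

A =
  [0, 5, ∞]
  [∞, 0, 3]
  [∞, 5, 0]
Closure =
  [0, 5, 8]
  [∞, 0, 3]
  [∞, 5, 0]

This is the Floyd-Warshall all-pairs shortest-path computation. For each intermediate vertex k = 0, 1, …, 2, update dist[i][j] ← min(dist[i][j], dist[i][k] + dist[k][j]). The final matrix gives, for each (i, j), the minimum total weight of any directed path from i to j (possibly empty when i = j).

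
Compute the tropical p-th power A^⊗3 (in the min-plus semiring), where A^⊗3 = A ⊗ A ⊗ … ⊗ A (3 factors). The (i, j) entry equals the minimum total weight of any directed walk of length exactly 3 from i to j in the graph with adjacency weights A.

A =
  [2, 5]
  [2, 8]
A^⊗3 =
  [6, 9]
  [6, 9]

Each entry (A^⊗3)_ij equals the minimum over all length-3 walks i = v_0 → v_1 → … → v_3 = j of Σ_t A[v_t][v_{t+1}]. For example, for (i, j) = (0, 1) we minimise over 4 possible intermediate vertex sequences; the minimum is 9, attained along the walk 0 → 0 → 0 → 1.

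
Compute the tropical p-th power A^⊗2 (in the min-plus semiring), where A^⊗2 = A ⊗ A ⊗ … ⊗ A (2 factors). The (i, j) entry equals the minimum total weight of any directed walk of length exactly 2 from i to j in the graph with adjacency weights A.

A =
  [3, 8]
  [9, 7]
A^⊗2 =
  [6, 11]
  [12, 14]

Each entry (A^⊗2)_ij equals the minimum over all length-2 walks i = v_0 → v_1 → … → v_2 = j of Σ_t A[v_t][v_{t+1}]. For example, for (i, j) = (0, 1) we minimise over 2 possible intermediate vertex sequences; the minimum is 11, attained along the walk 0 → 0 → 1.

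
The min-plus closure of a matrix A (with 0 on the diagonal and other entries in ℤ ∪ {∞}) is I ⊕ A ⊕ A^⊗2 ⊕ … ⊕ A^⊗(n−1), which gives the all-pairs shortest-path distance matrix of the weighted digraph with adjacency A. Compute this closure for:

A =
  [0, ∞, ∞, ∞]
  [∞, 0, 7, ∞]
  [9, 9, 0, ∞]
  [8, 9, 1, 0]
Closure =
  [0, ∞, ∞, ∞]
  [16, 0, 7, ∞]
  [9, 9, 0, ∞]
  [8, 9, 1, 0]

This is the Floyd-Warshall all-pairs shortest-path computation. For each intermediate vertex k = 0, 1, …, 3, update dist[i][j] ← min(dist[i][j], dist[i][k] + dist[k][j]). The final matrix gives, for each (i, j), the minimum total weight of any directed path from i to j (possibly empty when i = j).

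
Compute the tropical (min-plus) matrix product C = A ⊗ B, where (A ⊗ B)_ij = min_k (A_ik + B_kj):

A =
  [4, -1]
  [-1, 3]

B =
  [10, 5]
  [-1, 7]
A ⊗ B =
  [-2, 6]
  [2, 4]

Apply the min-plus product entry-by-entry:
  C[0][0] = min over k of (A[0][0] + B[0][0] = 4 + 10 = 14, A[0][1] + B[1][0] = -1 + -1 = -2) = -2 (attained at k = 1)
  C[0][1] = min over k of (A[0][0] + B[0][1] = 4 + 5 = 9, A[0][1] + B[1][1] = -1 + 7 = 6) = 6 (attained at k = 1)
  C[1][0] = min over k of (A[1][0] + B[0][0] = -1 + 10 = 9, A[1][1] + B[1][0] = 3 + -1 = 2) = 2 (attained at k = 1)
  C[1][1] = min over k of (A[1][0] + B[0][1] = -1 + 5 = 4, A[1][1] + B[1][1] = 3 + 7 = 10) = 4 (attained at k = 0)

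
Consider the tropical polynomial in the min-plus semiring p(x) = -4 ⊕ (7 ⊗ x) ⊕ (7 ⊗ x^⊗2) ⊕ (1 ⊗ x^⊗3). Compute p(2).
p(2) = -4

A tropical monomial a ⊗ x^⊗i evaluates to a + i · x. Evaluating each term at x = 2:
  Term 0 contributes -4 + 0 · 2 = -4
  Term 1 contributes 7 + 1 · 2 = 9
  Term 2 contributes 7 + 2 · 2 = 11
  Term 3 contributes 1 + 3 · 2 = 7
p(2) = ⊕ of these = min[-4, 9, 11, 7] = -4.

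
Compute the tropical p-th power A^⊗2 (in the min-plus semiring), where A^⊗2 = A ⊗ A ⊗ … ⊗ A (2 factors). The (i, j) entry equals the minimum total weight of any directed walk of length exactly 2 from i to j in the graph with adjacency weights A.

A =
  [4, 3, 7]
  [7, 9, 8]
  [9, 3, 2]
A^⊗2 =
  [8, 7, 9]
  [11, 10, 10]
  [10, 5, 4]

Each entry (A^⊗2)_ij equals the minimum over all length-2 walks i = v_0 → v_1 → … → v_2 = j of Σ_t A[v_t][v_{t+1}]. For example, for (i, j) = (0, 2) we minimise over 3 possible intermediate vertex sequences; the minimum is 9, attained along the walk 0 → 2 → 2.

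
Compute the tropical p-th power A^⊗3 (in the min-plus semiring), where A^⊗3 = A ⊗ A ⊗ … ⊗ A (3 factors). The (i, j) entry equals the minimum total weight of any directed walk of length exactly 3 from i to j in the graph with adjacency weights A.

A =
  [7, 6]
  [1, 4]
A^⊗3 =
  [11, 13]
  [8, 11]

Each entry (A^⊗3)_ij equals the minimum over all length-3 walks i = v_0 → v_1 → … → v_3 = j of Σ_t A[v_t][v_{t+1}]. For example, for (i, j) = (0, 1) we minimise over 4 possible intermediate vertex sequences; the minimum is 13, attained along the walk 0 → 1 → 0 → 1.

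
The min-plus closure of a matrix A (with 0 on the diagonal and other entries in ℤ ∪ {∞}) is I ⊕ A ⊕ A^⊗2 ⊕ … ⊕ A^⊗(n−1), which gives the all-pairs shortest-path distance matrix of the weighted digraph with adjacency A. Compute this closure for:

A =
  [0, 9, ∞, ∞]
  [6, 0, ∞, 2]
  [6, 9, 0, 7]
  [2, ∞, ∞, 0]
Closure =
  [0, 9, ∞, 11]
  [4, 0, ∞, 2]
  [6, 9, 0, 7]
  [2, 11, ∞, 0]

This is the Floyd-Warshall all-pairs shortest-path computation. For each intermediate vertex k = 0, 1, …, 3, update dist[i][j] ← min(dist[i][j], dist[i][k] + dist[k][j]). The final matrix gives, for each (i, j), the minimum total weight of any directed path from i to j (possibly empty when i = j).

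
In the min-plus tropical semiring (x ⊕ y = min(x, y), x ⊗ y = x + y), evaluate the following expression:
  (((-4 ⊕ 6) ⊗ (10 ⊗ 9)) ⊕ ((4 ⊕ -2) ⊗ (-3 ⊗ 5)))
(((-4 ⊕ 6) ⊗ (10 ⊗ 9)) ⊕ ((4 ⊕ -2) ⊗ (-3 ⊗ 5))) = 0

Expand innermost to outermost. Recall ⊕ takes the minimum of its arguments and ⊗ takes their sum. Working out the expression (((-4 ⊕ 6) ⊗ (10 ⊗ 9)) ⊕ ((4 ⊕ -2) ⊗ (-3 ⊗ 5))) gives 0.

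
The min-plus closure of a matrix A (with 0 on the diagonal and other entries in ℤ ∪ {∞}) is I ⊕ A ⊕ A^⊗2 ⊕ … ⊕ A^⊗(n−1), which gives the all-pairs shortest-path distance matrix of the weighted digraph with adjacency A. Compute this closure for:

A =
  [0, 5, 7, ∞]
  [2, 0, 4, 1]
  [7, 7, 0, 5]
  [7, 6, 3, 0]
Closure =
  [0, 5, 7, 6]
  [2, 0, 4, 1]
  [7, 7, 0, 5]
  [7, 6, 3, 0]

This is the Floyd-Warshall all-pairs shortest-path computation. For each intermediate vertex k = 0, 1, …, 3, update dist[i][j] ← min(dist[i][j], dist[i][k] + dist[k][j]). The final matrix gives, for each (i, j), the minimum total weight of any directed path from i to j (possibly empty when i = j).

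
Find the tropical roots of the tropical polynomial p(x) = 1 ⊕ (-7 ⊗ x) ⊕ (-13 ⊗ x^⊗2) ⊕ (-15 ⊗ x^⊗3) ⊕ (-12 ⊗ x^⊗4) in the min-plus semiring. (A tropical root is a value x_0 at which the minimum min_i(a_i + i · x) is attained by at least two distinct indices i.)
Roots: {-3, 2, 6, 8}

Each tropical root is a break point of the lower envelope of the lines y = a_i + i · x (there are 5 lines, with slopes 0, 1, ..., 4). Only the lines that attain the minimum somewhere contribute to roots; other lines are dominated. Here the surviving (envelope) indices are i = 4, i = 3, i = 2, i = 1, i = 0.
Intersections between consecutive envelope lines give the roots: for adjacent envelope indices i < j the intersection is x = (a_i − a_j) / (j − i). Reading off the sorted break points: {-3, 2, 6, 8}.
Verification: at each break x_0, at least two indices attain the minimum of min_i(a_i + i · x_0).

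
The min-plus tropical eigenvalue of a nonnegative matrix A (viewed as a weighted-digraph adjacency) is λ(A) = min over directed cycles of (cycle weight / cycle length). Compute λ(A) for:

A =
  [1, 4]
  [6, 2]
λ(A) = 1

Enumerate directed cycles and compute their means (weight / length). Sample:
  cycle 0 → 0: weight = 1, length = 1, mean = 1/1 ≈ 1.000
  cycle 1 → 1: weight = 2, length = 1, mean = 2/1 ≈ 2.000
  cycle 0 → 1 → 0: weight = 10, length = 2, mean = 10/2 ≈ 5.000
  cycle 1 → 0 → 1: weight = 10, length = 2, mean = 10/2 ≈ 5.000
Minimum mean = 1.000, attained e.g. along the cycle 0 → 0 with weight 1 and length 1. So λ(A) = 1/1 = 1.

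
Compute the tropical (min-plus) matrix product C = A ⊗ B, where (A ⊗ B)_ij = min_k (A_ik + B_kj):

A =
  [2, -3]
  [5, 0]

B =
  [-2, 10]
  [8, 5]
A ⊗ B =
  [0, 2]
  [3, 5]

Apply the min-plus product entry-by-entry:
  C[0][0] = min over k of (A[0][0] + B[0][0] = 2 + -2 = 0, A[0][1] + B[1][0] = -3 + 8 = 5) = 0 (attained at k = 0)
  C[0][1] = min over k of (A[0][0] + B[0][1] = 2 + 10 = 12, A[0][1] + B[1][1] = -3 + 5 = 2) = 2 (attained at k = 1)
  C[1][0] = min over k of (A[1][0] + B[0][0] = 5 + -2 = 3, A[1][1] + B[1][0] = 0 + 8 = 8) = 3 (attained at k = 0)
  C[1][1] = min over k of (A[1][0] + B[0][1] = 5 + 10 = 15, A[1][1] + B[1][1] = 0 + 5 = 5) = 5 (attained at k = 1)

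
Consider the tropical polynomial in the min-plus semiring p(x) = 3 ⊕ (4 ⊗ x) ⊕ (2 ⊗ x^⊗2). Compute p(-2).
p(-2) = -2

A tropical monomial a ⊗ x^⊗i evaluates to a + i · x. Evaluating each term at x = -2:
  Term 0 contributes 3 + 0 · -2 = 3
  Term 1 contributes 4 + 1 · -2 = 2
  Term 2 contributes 2 + 2 · -2 = -2
p(-2) = ⊕ of these = min[3, 2, -2] = -2.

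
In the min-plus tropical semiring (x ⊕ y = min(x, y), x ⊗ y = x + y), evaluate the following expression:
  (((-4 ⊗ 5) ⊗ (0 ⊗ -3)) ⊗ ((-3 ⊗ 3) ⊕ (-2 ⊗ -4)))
(((-4 ⊗ 5) ⊗ (0 ⊗ -3)) ⊗ ((-3 ⊗ 3) ⊕ (-2 ⊗ -4))) = -8

Expand innermost to outermost. Recall ⊕ takes the minimum of its arguments and ⊗ takes their sum. Working out the expression (((-4 ⊗ 5) ⊗ (0 ⊗ -3)) ⊗ ((-3 ⊗ 3) ⊕ (-2 ⊗ -4))) gives -8.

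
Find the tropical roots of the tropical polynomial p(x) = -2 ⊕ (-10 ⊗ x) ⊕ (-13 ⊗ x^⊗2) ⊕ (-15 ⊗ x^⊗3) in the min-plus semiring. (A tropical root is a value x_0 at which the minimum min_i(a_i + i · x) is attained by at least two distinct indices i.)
Roots: {2, 3, 8}

Each tropical root is a break point of the lower envelope of the lines y = a_i + i · x (there are 4 lines, with slopes 0, 1, ..., 3). Only the lines that attain the minimum somewhere contribute to roots; other lines are dominated. Here the surviving (envelope) indices are i = 3, i = 2, i = 1, i = 0.
Intersections between consecutive envelope lines give the roots: for adjacent envelope indices i < j the intersection is x = (a_i − a_j) / (j − i). Reading off the sorted break points: {2, 3, 8}.
Verification: at each break x_0, at least two indices attain the minimum of min_i(a_i + i · x_0).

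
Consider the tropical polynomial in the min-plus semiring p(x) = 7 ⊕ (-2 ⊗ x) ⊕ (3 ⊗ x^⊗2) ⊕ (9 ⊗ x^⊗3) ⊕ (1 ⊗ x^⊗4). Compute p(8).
p(8) = 6

A tropical monomial a ⊗ x^⊗i evaluates to a + i · x. Evaluating each term at x = 8:
  Term 0 contributes 7 + 0 · 8 = 7
  Term 1 contributes -2 + 1 · 8 = 6
  Term 2 contributes 3 + 2 · 8 = 19
  Term 3 contributes 9 + 3 · 8 = 33
  Term 4 contributes 1 + 4 · 8 = 33
p(8) = ⊕ of these = min[7, 6, 19, 33, 33] = 6.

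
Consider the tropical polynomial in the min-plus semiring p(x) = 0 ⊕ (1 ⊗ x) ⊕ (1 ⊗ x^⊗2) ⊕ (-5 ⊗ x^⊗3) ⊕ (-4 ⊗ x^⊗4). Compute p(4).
p(4) = 0

A tropical monomial a ⊗ x^⊗i evaluates to a + i · x. Evaluating each term at x = 4:
  Term 0 contributes 0 + 0 · 4 = 0
  Term 1 contributes 1 + 1 · 4 = 5
  Term 2 contributes 1 + 2 · 4 = 9
  Term 3 contributes -5 + 3 · 4 = 7
  Term 4 contributes -4 + 4 · 4 = 12
p(4) = ⊕ of these = min[0, 5, 9, 7, 12] = 0.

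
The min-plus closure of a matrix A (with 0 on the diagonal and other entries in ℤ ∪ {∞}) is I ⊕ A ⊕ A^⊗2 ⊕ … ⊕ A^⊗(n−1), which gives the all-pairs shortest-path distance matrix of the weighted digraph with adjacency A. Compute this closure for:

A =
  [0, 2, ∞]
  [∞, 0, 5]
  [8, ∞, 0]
Closure =
  [0, 2, 7]
  [13, 0, 5]
  [8, 10, 0]

This is the Floyd-Warshall all-pairs shortest-path computation. For each intermediate vertex k = 0, 1, …, 2, update dist[i][j] ← min(dist[i][j], dist[i][k] + dist[k][j]). The final matrix gives, for each (i, j), the minimum total weight of any directed path from i to j (possibly empty when i = j).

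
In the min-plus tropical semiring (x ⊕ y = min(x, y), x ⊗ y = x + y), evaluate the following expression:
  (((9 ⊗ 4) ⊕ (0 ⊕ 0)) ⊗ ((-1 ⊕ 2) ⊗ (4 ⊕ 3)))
(((9 ⊗ 4) ⊕ (0 ⊕ 0)) ⊗ ((-1 ⊕ 2) ⊗ (4 ⊕ 3))) = 2

Expand innermost to outermost. Recall ⊕ takes the minimum of its arguments and ⊗ takes their sum. Working out the expression (((9 ⊗ 4) ⊕ (0 ⊕ 0)) ⊗ ((-1 ⊕ 2) ⊗ (4 ⊕ 3))) gives 2.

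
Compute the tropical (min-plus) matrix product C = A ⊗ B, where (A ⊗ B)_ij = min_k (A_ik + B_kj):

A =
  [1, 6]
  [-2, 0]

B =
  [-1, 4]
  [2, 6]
A ⊗ B =
  [0, 5]
  [-3, 2]

Apply the min-plus product entry-by-entry:
  C[0][0] = min over k of (A[0][0] + B[0][0] = 1 + -1 = 0, A[0][1] + B[1][0] = 6 + 2 = 8) = 0 (attained at k = 0)
  C[0][1] = min over k of (A[0][0] + B[0][1] = 1 + 4 = 5, A[0][1] + B[1][1] = 6 + 6 = 12) = 5 (attained at k = 0)
  C[1][0] = min over k of (A[1][0] + B[0][0] = -2 + -1 = -3, A[1][1] + B[1][0] = 0 + 2 = 2) = -3 (attained at k = 0)
  C[1][1] = min over k of (A[1][0] + B[0][1] = -2 + 4 = 2, A[1][1] + B[1][1] = 0 + 6 = 6) = 2 (attained at k = 0)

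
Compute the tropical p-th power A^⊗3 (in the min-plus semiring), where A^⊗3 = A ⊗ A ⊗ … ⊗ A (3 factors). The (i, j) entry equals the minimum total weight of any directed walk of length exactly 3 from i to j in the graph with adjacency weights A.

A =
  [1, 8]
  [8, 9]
A^⊗3 =
  [3, 10]
  [10, 17]

Each entry (A^⊗3)_ij equals the minimum over all length-3 walks i = v_0 → v_1 → … → v_3 = j of Σ_t A[v_t][v_{t+1}]. For example, for (i, j) = (0, 1) we minimise over 4 possible intermediate vertex sequences; the minimum is 10, attained along the walk 0 → 0 → 0 → 1.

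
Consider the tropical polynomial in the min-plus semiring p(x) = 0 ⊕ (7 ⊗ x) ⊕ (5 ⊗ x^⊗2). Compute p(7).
p(7) = 0

A tropical monomial a ⊗ x^⊗i evaluates to a + i · x. Evaluating each term at x = 7:
  Term 0 contributes 0 + 0 · 7 = 0
  Term 1 contributes 7 + 1 · 7 = 14
  Term 2 contributes 5 + 2 · 7 = 19
p(7) = ⊕ of these = min[0, 14, 19] = 0.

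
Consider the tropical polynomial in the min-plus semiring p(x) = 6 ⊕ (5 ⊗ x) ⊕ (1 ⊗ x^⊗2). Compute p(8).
p(8) = 6

A tropical monomial a ⊗ x^⊗i evaluates to a + i · x. Evaluating each term at x = 8:
  Term 0 contributes 6 + 0 · 8 = 6
  Term 1 contributes 5 + 1 · 8 = 13
  Term 2 contributes 1 + 2 · 8 = 17
p(8) = ⊕ of these = min[6, 13, 17] = 6.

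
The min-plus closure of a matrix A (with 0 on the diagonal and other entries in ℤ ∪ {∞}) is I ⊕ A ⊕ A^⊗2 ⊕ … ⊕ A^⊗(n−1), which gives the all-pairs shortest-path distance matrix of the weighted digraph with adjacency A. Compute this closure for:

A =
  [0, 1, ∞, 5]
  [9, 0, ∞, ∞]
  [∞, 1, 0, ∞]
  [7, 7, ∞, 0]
Closure =
  [0, 1, ∞, 5]
  [9, 0, ∞, 14]
  [10, 1, 0, 15]
  [7, 7, ∞, 0]

This is the Floyd-Warshall all-pairs shortest-path computation. For each intermediate vertex k = 0, 1, …, 3, update dist[i][j] ← min(dist[i][j], dist[i][k] + dist[k][j]). The final matrix gives, for each (i, j), the minimum total weight of any directed path from i to j (possibly empty when i = j).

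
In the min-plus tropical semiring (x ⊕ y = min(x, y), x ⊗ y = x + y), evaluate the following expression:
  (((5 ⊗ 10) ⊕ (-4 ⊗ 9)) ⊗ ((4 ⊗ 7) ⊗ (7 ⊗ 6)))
(((5 ⊗ 10) ⊕ (-4 ⊗ 9)) ⊗ ((4 ⊗ 7) ⊗ (7 ⊗ 6))) = 29

Expand innermost to outermost. Recall ⊕ takes the minimum of its arguments and ⊗ takes their sum. Working out the expression (((5 ⊗ 10) ⊕ (-4 ⊗ 9)) ⊗ ((4 ⊗ 7) ⊗ (7 ⊗ 6))) gives 29.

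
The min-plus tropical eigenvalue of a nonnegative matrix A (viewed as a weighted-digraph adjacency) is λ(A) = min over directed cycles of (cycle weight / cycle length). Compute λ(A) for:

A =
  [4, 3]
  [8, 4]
λ(A) = 4

Enumerate directed cycles and compute their means (weight / length). Sample:
  cycle 0 → 0: weight = 4, length = 1, mean = 4/1 ≈ 4.000
  cycle 1 → 1: weight = 4, length = 1, mean = 4/1 ≈ 4.000
  cycle 0 → 1 → 0: weight = 11, length = 2, mean = 11/2 ≈ 5.500
  cycle 1 → 0 → 1: weight = 11, length = 2, mean = 11/2 ≈ 5.500
Minimum mean = 4.000, attained e.g. along the cycle 0 → 0 with weight 4 and length 1. So λ(A) = 4/1 = 4.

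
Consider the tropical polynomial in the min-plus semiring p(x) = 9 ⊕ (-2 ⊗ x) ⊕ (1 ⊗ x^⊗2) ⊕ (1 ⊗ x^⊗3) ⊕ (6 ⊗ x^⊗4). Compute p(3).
p(3) = 1

A tropical monomial a ⊗ x^⊗i evaluates to a + i · x. Evaluating each term at x = 3:
  Term 0 contributes 9 + 0 · 3 = 9
  Term 1 contributes -2 + 1 · 3 = 1
  Term 2 contributes 1 + 2 · 3 = 7
  Term 3 contributes 1 + 3 · 3 = 10
  Term 4 contributes 6 + 4 · 3 = 18
p(3) = ⊕ of these = min[9, 1, 7, 10, 18] = 1.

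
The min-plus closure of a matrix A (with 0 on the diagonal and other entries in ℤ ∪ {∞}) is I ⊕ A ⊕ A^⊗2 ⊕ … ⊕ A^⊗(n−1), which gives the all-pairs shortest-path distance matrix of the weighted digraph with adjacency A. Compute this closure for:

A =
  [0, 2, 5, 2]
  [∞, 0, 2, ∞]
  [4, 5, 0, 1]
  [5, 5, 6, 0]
Closure =
  [0, 2, 4, 2]
  [6, 0, 2, 3]
  [4, 5, 0, 1]
  [5, 5, 6, 0]

This is the Floyd-Warshall all-pairs shortest-path computation. For each intermediate vertex k = 0, 1, …, 3, update dist[i][j] ← min(dist[i][j], dist[i][k] + dist[k][j]). The final matrix gives, for each (i, j), the minimum total weight of any directed path from i to j (possibly empty when i = j).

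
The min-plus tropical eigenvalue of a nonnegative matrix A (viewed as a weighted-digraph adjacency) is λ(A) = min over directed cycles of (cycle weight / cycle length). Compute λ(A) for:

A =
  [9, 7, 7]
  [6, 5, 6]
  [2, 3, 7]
λ(A) = 9/2

Enumerate directed cycles and compute their means (weight / length). Sample:
  cycle 0 → 0: weight = 9, length = 1, mean = 9/1 ≈ 9.000
  cycle 1 → 1: weight = 5, length = 1, mean = 5/1 ≈ 5.000
  cycle 2 → 2: weight = 7, length = 1, mean = 7/1 ≈ 7.000
  cycle 0 → 1 → 0: weight = 13, length = 2, mean = 13/2 ≈ 6.500
  cycle 0 → 2 → 0: weight = 9, length = 2, mean = 9/2 ≈ 4.500
  cycle 1 → 0 → 1: weight = 13, length = 2, mean = 13/2 ≈ 6.500
Minimum mean = 4.500, attained e.g. along the cycle 0 → 2 → 0 with weight 9 and length 2. So λ(A) = 9/2 = 9/2.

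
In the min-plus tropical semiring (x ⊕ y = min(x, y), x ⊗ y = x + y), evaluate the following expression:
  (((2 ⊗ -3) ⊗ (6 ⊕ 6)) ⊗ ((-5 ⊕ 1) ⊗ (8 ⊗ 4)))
(((2 ⊗ -3) ⊗ (6 ⊕ 6)) ⊗ ((-5 ⊕ 1) ⊗ (8 ⊗ 4))) = 12

Expand innermost to outermost. Recall ⊕ takes the minimum of its arguments and ⊗ takes their sum. Working out the expression (((2 ⊗ -3) ⊗ (6 ⊕ 6)) ⊗ ((-5 ⊕ 1) ⊗ (8 ⊗ 4))) gives 12.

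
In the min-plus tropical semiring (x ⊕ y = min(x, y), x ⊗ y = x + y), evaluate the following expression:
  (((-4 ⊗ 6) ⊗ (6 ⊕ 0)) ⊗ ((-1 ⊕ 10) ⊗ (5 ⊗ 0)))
(((-4 ⊗ 6) ⊗ (6 ⊕ 0)) ⊗ ((-1 ⊕ 10) ⊗ (5 ⊗ 0))) = 6

Expand innermost to outermost. Recall ⊕ takes the minimum of its arguments and ⊗ takes their sum. Working out the expression (((-4 ⊗ 6) ⊗ (6 ⊕ 0)) ⊗ ((-1 ⊕ 10) ⊗ (5 ⊗ 0))) gives 6.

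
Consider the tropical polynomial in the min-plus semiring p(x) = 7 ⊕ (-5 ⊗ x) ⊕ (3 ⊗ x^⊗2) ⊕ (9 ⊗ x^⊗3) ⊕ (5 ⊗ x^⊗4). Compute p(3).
p(3) = -2

A tropical monomial a ⊗ x^⊗i evaluates to a + i · x. Evaluating each term at x = 3:
  Term 0 contributes 7 + 0 · 3 = 7
  Term 1 contributes -5 + 1 · 3 = -2
  Term 2 contributes 3 + 2 · 3 = 9
  Term 3 contributes 9 + 3 · 3 = 18
  Term 4 contributes 5 + 4 · 3 = 17
p(3) = ⊕ of these = min[7, -2, 9, 18, 17] = -2.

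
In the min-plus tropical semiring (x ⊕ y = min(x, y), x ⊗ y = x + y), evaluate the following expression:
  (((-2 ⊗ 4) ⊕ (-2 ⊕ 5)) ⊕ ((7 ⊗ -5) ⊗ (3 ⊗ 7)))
(((-2 ⊗ 4) ⊕ (-2 ⊕ 5)) ⊕ ((7 ⊗ -5) ⊗ (3 ⊗ 7))) = -2

Expand innermost to outermost. Recall ⊕ takes the minimum of its arguments and ⊗ takes their sum. Working out the expression (((-2 ⊗ 4) ⊕ (-2 ⊕ 5)) ⊕ ((7 ⊗ -5) ⊗ (3 ⊗ 7))) gives -2.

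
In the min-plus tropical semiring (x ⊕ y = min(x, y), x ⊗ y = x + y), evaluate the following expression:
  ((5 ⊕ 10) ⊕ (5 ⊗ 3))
((5 ⊕ 10) ⊕ (5 ⊗ 3)) = 5

Expand innermost to outermost. Recall ⊕ takes the minimum of its arguments and ⊗ takes their sum. Working out the expression ((5 ⊕ 10) ⊕ (5 ⊗ 3)) gives 5.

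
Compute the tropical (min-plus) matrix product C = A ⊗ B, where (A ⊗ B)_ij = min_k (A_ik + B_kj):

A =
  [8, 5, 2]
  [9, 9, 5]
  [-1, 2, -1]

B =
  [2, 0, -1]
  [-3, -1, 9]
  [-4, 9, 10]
A ⊗ B =
  [-2, 4, 7]
  [1, 8, 8]
  [-5, -1, -2]

Apply the min-plus product entry-by-entry:
  C[0][0] = min over k of (A[0][0] + B[0][0] = 8 + 2 = 10, A[0][1] + B[1][0] = 5 + -3 = 2, A[0][2] + B[2][0] = 2 + -4 = -2) = -2 (attained at k = 2)
  C[0][1] = min over k of (A[0][0] + B[0][1] = 8 + 0 = 8, A[0][1] + B[1][1] = 5 + -1 = 4, A[0][2] + B[2][1] = 2 + 9 = 11) = 4 (attained at k = 1)
  C[0][2] = min over k of (A[0][0] + B[0][2] = 8 + -1 = 7, A[0][1] + B[1][2] = 5 + 9 = 14, A[0][2] + B[2][2] = 2 + 10 = 12) = 7 (attained at k = 0)
  C[1][0] = min over k of (A[1][0] + B[0][0] = 9 + 2 = 11, A[1][1] + B[1][0] = 9 + -3 = 6, A[1][2] + B[2][0] = 5 + -4 = 1) = 1 (attained at k = 2)
  C[1][1] = min over k of (A[1][0] + B[0][1] = 9 + 0 = 9, A[1][1] + B[1][1] = 9 + -1 = 8, A[1][2] + B[2][1] = 5 + 9 = 14) = 8 (attained at k = 1)
  C[1][2] = min over k of (A[1][0] + B[0][2] = 9 + -1 = 8, A[1][1] + B[1][2] = 9 + 9 = 18, A[1][2] + B[2][2] = 5 + 10 = 15) = 8 (attained at k = 0)
  C[2][0] = min over k of (A[2][0] + B[0][0] = -1 + 2 = 1, A[2][1] + B[1][0] = 2 + -3 = -1, A[2][2] + B[2][0] = -1 + -4 = -5) = -5 (attained at k = 2)
  C[2][1] = min over k of (A[2][0] + B[0][1] = -1 + 0 = -1, A[2][1] + B[1][1] = 2 + -1 = 1, A[2][2] + B[2][1] = -1 + 9 = 8) = -1 (attained at k = 0)
  C[2][2] = min over k of (A[2][0] + B[0][2] = -1 + -1 = -2, A[2][1] + B[1][2] = 2 + 9 = 11, A[2][2] + B[2][2] = -1 + 10 = 9) = -2 (attained at k = 0)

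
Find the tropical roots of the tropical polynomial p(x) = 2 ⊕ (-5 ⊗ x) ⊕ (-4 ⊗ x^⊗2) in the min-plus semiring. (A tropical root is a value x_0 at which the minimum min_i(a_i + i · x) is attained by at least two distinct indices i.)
Roots: {-1, 7}

Each tropical root is a break point of the lower envelope of the lines y = a_i + i · x (there are 3 lines, with slopes 0, 1, ..., 2). Only the lines that attain the minimum somewhere contribute to roots; other lines are dominated. Here the surviving (envelope) indices are i = 2, i = 1, i = 0.
Intersections between consecutive envelope lines give the roots: for adjacent envelope indices i < j the intersection is x = (a_i − a_j) / (j − i). Reading off the sorted break points: {-1, 7}.
Verification: at each break x_0, at least two indices attain the minimum of min_i(a_i + i · x_0).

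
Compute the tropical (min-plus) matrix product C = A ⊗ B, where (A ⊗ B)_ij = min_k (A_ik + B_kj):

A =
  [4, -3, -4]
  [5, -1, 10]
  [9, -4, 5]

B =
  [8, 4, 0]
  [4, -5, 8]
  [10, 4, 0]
A ⊗ B =
  [1, -8, -4]
  [3, -6, 5]
  [0, -9, 4]

Apply the min-plus product entry-by-entry:
  C[0][0] = min over k of (A[0][0] + B[0][0] = 4 + 8 = 12, A[0][1] + B[1][0] = -3 + 4 = 1, A[0][2] + B[2][0] = -4 + 10 = 6) = 1 (attained at k = 1)
  C[0][1] = min over k of (A[0][0] + B[0][1] = 4 + 4 = 8, A[0][1] + B[1][1] = -3 + -5 = -8, A[0][2] + B[2][1] = -4 + 4 = 0) = -8 (attained at k = 1)
  C[0][2] = min over k of (A[0][0] + B[0][2] = 4 + 0 = 4, A[0][1] + B[1][2] = -3 + 8 = 5, A[0][2] + B[2][2] = -4 + 0 = -4) = -4 (attained at k = 2)
  C[1][0] = min over k of (A[1][0] + B[0][0] = 5 + 8 = 13, A[1][1] + B[1][0] = -1 + 4 = 3, A[1][2] + B[2][0] = 10 + 10 = 20) = 3 (attained at k = 1)
  C[1][1] = min over k of (A[1][0] + B[0][1] = 5 + 4 = 9, A[1][1] + B[1][1] = -1 + -5 = -6, A[1][2] + B[2][1] = 10 + 4 = 14) = -6 (attained at k = 1)
  C[1][2] = min over k of (A[1][0] + B[0][2] = 5 + 0 = 5, A[1][1] + B[1][2] = -1 + 8 = 7, A[1][2] + B[2][2] = 10 + 0 = 10) = 5 (attained at k = 0)
  C[2][0] = min over k of (A[2][0] + B[0][0] = 9 + 8 = 17, A[2][1] + B[1][0] = -4 + 4 = 0, A[2][2] + B[2][0] = 5 + 10 = 15) = 0 (attained at k = 1)
  C[2][1] = min over k of (A[2][0] + B[0][1] = 9 + 4 = 13, A[2][1] + B[1][1] = -4 + -5 = -9, A[2][2] + B[2][1] = 5 + 4 = 9) = -9 (attained at k = 1)
  C[2][2] = min over k of (A[2][0] + B[0][2] = 9 + 0 = 9, A[2][1] + B[1][2] = -4 + 8 = 4, A[2][2] + B[2][2] = 5 + 0 = 5) = 4 (attained at k = 1)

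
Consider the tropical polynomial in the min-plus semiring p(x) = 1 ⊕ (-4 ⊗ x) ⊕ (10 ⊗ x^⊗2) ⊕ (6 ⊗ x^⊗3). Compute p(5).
p(5) = 1

A tropical monomial a ⊗ x^⊗i evaluates to a + i · x. Evaluating each term at x = 5:
  Term 0 contributes 1 + 0 · 5 = 1
  Term 1 contributes -4 + 1 · 5 = 1
  Term 2 contributes 10 + 2 · 5 = 20
  Term 3 contributes 6 + 3 · 5 = 21
p(5) = ⊕ of these = min[1, 1, 20, 21] = 1.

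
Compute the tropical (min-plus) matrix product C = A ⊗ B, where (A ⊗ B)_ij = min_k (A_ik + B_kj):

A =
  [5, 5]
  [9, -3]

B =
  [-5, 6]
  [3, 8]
A ⊗ B =
  [0, 11]
  [0, 5]

Apply the min-plus product entry-by-entry:
  C[0][0] = min over k of (A[0][0] + B[0][0] = 5 + -5 = 0, A[0][1] + B[1][0] = 5 + 3 = 8) = 0 (attained at k = 0)
  C[0][1] = min over k of (A[0][0] + B[0][1] = 5 + 6 = 11, A[0][1] + B[1][1] = 5 + 8 = 13) = 11 (attained at k = 0)
  C[1][0] = min over k of (A[1][0] + B[0][0] = 9 + -5 = 4, A[1][1] + B[1][0] = -3 + 3 = 0) = 0 (attained at k = 1)
  C[1][1] = min over k of (A[1][0] + B[0][1] = 9 + 6 = 15, A[1][1] + B[1][1] = -3 + 8 = 5) = 5 (attained at k = 1)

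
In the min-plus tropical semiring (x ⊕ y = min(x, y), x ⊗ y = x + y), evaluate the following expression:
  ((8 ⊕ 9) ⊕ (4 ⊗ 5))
((8 ⊕ 9) ⊕ (4 ⊗ 5)) = 8

Expand innermost to outermost. Recall ⊕ takes the minimum of its arguments and ⊗ takes their sum. Working out the expression ((8 ⊕ 9) ⊕ (4 ⊗ 5)) gives 8.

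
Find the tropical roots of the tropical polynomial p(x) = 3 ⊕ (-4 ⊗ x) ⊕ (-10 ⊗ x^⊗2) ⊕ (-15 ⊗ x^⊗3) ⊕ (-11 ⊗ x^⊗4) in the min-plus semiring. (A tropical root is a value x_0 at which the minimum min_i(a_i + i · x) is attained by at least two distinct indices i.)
Roots: {-4, 5, 6, 7}

Each tropical root is a break point of the lower envelope of the lines y = a_i + i · x (there are 5 lines, with slopes 0, 1, ..., 4). Only the lines that attain the minimum somewhere contribute to roots; other lines are dominated. Here the surviving (envelope) indices are i = 4, i = 3, i = 2, i = 1, i = 0.
Intersections between consecutive envelope lines give the roots: for adjacent envelope indices i < j the intersection is x = (a_i − a_j) / (j − i). Reading off the sorted break points: {-4, 5, 6, 7}.
Verification: at each break x_0, at least two indices attain the minimum of min_i(a_i + i · x_0).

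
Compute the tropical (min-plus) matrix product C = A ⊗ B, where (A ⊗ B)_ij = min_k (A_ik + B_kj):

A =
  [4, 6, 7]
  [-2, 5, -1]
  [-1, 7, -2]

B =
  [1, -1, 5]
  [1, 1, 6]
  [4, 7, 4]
A ⊗ B =
  [5, 3, 9]
  [-1, -3, 3]
  [0, -2, 2]

Apply the min-plus product entry-by-entry:
  C[0][0] = min over k of (A[0][0] + B[0][0] = 4 + 1 = 5, A[0][1] + B[1][0] = 6 + 1 = 7, A[0][2] + B[2][0] = 7 + 4 = 11) = 5 (attained at k = 0)
  C[0][1] = min over k of (A[0][0] + B[0][1] = 4 + -1 = 3, A[0][1] + B[1][1] = 6 + 1 = 7, A[0][2] + B[2][1] = 7 + 7 = 14) = 3 (attained at k = 0)
  C[0][2] = min over k of (A[0][0] + B[0][2] = 4 + 5 = 9, A[0][1] + B[1][2] = 6 + 6 = 12, A[0][2] + B[2][2] = 7 + 4 = 11) = 9 (attained at k = 0)
  C[1][0] = min over k of (A[1][0] + B[0][0] = -2 + 1 = -1, A[1][1] + B[1][0] = 5 + 1 = 6, A[1][2] + B[2][0] = -1 + 4 = 3) = -1 (attained at k = 0)
  C[1][1] = min over k of (A[1][0] + B[0][1] = -2 + -1 = -3, A[1][1] + B[1][1] = 5 + 1 = 6, A[1][2] + B[2][1] = -1 + 7 = 6) = -3 (attained at k = 0)
  C[1][2] = min over k of (A[1][0] + B[0][2] = -2 + 5 = 3, A[1][1] + B[1][2] = 5 + 6 = 11, A[1][2] + B[2][2] = -1 + 4 = 3) = 3 (attained at k = 0)
  C[2][0] = min over k of (A[2][0] + B[0][0] = -1 + 1 = 0, A[2][1] + B[1][0] = 7 + 1 = 8, A[2][2] + B[2][0] = -2 + 4 = 2) = 0 (attained at k = 0)
  C[2][1] = min over k of (A[2][0] + B[0][1] = -1 + -1 = -2, A[2][1] + B[1][1] = 7 + 1 = 8, A[2][2] + B[2][1] = -2 + 7 = 5) = -2 (attained at k = 0)
  C[2][2] = min over k of (A[2][0] + B[0][2] = -1 + 5 = 4, A[2][1] + B[1][2] = 7 + 6 = 13, A[2][2] + B[2][2] = -2 + 4 = 2) = 2 (attained at k = 2)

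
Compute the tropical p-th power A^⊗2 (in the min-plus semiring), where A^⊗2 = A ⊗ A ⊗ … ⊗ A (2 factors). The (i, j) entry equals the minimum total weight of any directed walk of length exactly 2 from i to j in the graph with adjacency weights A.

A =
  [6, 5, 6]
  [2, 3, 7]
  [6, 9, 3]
A^⊗2 =
  [7, 8, 9]
  [5, 6, 8]
  [9, 11, 6]

Each entry (A^⊗2)_ij equals the minimum over all length-2 walks i = v_0 → v_1 → … → v_2 = j of Σ_t A[v_t][v_{t+1}]. For example, for (i, j) = (0, 2) we minimise over 3 possible intermediate vertex sequences; the minimum is 9, attained along the walk 0 → 2 → 2.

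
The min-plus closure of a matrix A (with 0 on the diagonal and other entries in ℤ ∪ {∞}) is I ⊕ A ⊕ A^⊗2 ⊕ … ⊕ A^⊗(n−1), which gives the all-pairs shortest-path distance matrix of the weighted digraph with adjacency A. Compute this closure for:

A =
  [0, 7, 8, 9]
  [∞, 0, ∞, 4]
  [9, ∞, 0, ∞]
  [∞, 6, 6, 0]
Closure =
  [0, 7, 8, 9]
  [19, 0, 10, 4]
  [9, 16, 0, 18]
  [15, 6, 6, 0]

This is the Floyd-Warshall all-pairs shortest-path computation. For each intermediate vertex k = 0, 1, …, 3, update dist[i][j] ← min(dist[i][j], dist[i][k] + dist[k][j]). The final matrix gives, for each (i, j), the minimum total weight of any directed path from i to j (possibly empty when i = j).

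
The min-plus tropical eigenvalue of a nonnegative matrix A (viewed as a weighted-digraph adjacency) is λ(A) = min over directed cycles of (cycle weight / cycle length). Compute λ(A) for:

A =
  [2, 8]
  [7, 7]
λ(A) = 2

Enumerate directed cycles and compute their means (weight / length). Sample:
  cycle 0 → 0: weight = 2, length = 1, mean = 2/1 ≈ 2.000
  cycle 1 → 1: weight = 7, length = 1, mean = 7/1 ≈ 7.000
  cycle 0 → 1 → 0: weight = 15, length = 2, mean = 15/2 ≈ 7.500
  cycle 1 → 0 → 1: weight = 15, length = 2, mean = 15/2 ≈ 7.500
Minimum mean = 2.000, attained e.g. along the cycle 0 → 0 with weight 2 and length 1. So λ(A) = 2/1 = 2.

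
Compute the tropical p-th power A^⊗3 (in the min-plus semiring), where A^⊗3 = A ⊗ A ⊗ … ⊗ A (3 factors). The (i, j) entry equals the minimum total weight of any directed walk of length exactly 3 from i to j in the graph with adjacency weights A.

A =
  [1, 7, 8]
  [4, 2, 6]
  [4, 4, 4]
A^⊗3 =
  [3, 9, 10]
  [6, 6, 10]
  [6, 8, 12]

Each entry (A^⊗3)_ij equals the minimum over all length-3 walks i = v_0 → v_1 → … → v_3 = j of Σ_t A[v_t][v_{t+1}]. For example, for (i, j) = (0, 2) we minimise over 9 possible intermediate vertex sequences; the minimum is 10, attained along the walk 0 → 0 → 0 → 2.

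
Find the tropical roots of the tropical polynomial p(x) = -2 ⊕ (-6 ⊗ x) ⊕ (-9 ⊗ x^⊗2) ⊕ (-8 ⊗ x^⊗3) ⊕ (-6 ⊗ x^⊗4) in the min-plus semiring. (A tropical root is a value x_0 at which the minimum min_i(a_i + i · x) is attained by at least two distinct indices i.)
Roots: {-2, -1, 3, 4}

Each tropical root is a break point of the lower envelope of the lines y = a_i + i · x (there are 5 lines, with slopes 0, 1, ..., 4). Only the lines that attain the minimum somewhere contribute to roots; other lines are dominated. Here the surviving (envelope) indices are i = 4, i = 3, i = 2, i = 1, i = 0.
Intersections between consecutive envelope lines give the roots: for adjacent envelope indices i < j the intersection is x = (a_i − a_j) / (j − i). Reading off the sorted break points: {-2, -1, 3, 4}.
Verification: at each break x_0, at least two indices attain the minimum of min_i(a_i + i · x_0).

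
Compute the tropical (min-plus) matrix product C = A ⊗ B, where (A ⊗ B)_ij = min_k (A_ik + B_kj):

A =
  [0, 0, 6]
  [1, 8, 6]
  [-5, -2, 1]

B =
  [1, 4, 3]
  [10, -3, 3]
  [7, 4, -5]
A ⊗ B =
  [1, -3, 1]
  [2, 5, 1]
  [-4, -5, -4]

Apply the min-plus product entry-by-entry:
  C[0][0] = min over k of (A[0][0] + B[0][0] = 0 + 1 = 1, A[0][1] + B[1][0] = 0 + 10 = 10, A[0][2] + B[2][0] = 6 + 7 = 13) = 1 (attained at k = 0)
  C[0][1] = min over k of (A[0][0] + B[0][1] = 0 + 4 = 4, A[0][1] + B[1][1] = 0 + -3 = -3, A[0][2] + B[2][1] = 6 + 4 = 10) = -3 (attained at k = 1)
  C[0][2] = min over k of (A[0][0] + B[0][2] = 0 + 3 = 3, A[0][1] + B[1][2] = 0 + 3 = 3, A[0][2] + B[2][2] = 6 + -5 = 1) = 1 (attained at k = 2)
  C[1][0] = min over k of (A[1][0] + B[0][0] = 1 + 1 = 2, A[1][1] + B[1][0] = 8 + 10 = 18, A[1][2] + B[2][0] = 6 + 7 = 13) = 2 (attained at k = 0)
  C[1][1] = min over k of (A[1][0] + B[0][1] = 1 + 4 = 5, A[1][1] + B[1][1] = 8 + -3 = 5, A[1][2] + B[2][1] = 6 + 4 = 10) = 5 (attained at k = 0)
  C[1][2] = min over k of (A[1][0] + B[0][2] = 1 + 3 = 4, A[1][1] + B[1][2] = 8 + 3 = 11, A[1][2] + B[2][2] = 6 + -5 = 1) = 1 (attained at k = 2)
  C[2][0] = min over k of (A[2][0] + B[0][0] = -5 + 1 = -4, A[2][1] + B[1][0] = -2 + 10 = 8, A[2][2] + B[2][0] = 1 + 7 = 8) = -4 (attained at k = 0)
  C[2][1] = min over k of (A[2][0] + B[0][1] = -5 + 4 = -1, A[2][1] + B[1][1] = -2 + -3 = -5, A[2][2] + B[2][1] = 1 + 4 = 5) = -5 (attained at k = 1)
  C[2][2] = min over k of (A[2][0] + B[0][2] = -5 + 3 = -2, A[2][1] + B[1][2] = -2 + 3 = 1, A[2][2] + B[2][2] = 1 + -5 = -4) = -4 (attained at k = 2)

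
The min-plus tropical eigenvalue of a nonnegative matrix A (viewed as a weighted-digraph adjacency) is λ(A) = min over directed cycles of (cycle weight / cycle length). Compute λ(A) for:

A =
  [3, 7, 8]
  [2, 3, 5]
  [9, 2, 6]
λ(A) = 3

Enumerate directed cycles and compute their means (weight / length). Sample:
  cycle 0 → 0: weight = 3, length = 1, mean = 3/1 ≈ 3.000
  cycle 1 → 1: weight = 3, length = 1, mean = 3/1 ≈ 3.000
  cycle 2 → 2: weight = 6, length = 1, mean = 6/1 ≈ 6.000
  cycle 0 → 1 → 0: weight = 9, length = 2, mean = 9/2 ≈ 4.500
  cycle 0 → 2 → 0: weight = 17, length = 2, mean = 17/2 ≈ 8.500
  cycle 1 → 0 → 1: weight = 9, length = 2, mean = 9/2 ≈ 4.500
Minimum mean = 3.000, attained e.g. along the cycle 0 → 0 with weight 3 and length 1. So λ(A) = 3/1 = 3.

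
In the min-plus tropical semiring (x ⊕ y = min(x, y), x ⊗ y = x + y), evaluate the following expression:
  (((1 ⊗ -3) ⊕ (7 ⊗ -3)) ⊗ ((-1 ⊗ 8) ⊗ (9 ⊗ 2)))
(((1 ⊗ -3) ⊕ (7 ⊗ -3)) ⊗ ((-1 ⊗ 8) ⊗ (9 ⊗ 2))) = 16

Expand innermost to outermost. Recall ⊕ takes the minimum of its arguments and ⊗ takes their sum. Working out the expression (((1 ⊗ -3) ⊕ (7 ⊗ -3)) ⊗ ((-1 ⊗ 8) ⊗ (9 ⊗ 2))) gives 16.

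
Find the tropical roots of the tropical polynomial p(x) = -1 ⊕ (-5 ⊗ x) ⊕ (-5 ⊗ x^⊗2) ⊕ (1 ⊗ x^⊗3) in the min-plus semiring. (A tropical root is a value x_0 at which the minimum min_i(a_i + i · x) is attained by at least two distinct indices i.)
Roots: {-6, 0, 4}

Each tropical root is a break point of the lower envelope of the lines y = a_i + i · x (there are 4 lines, with slopes 0, 1, ..., 3). Only the lines that attain the minimum somewhere contribute to roots; other lines are dominated. Here the surviving (envelope) indices are i = 3, i = 2, i = 1, i = 0.
Intersections between consecutive envelope lines give the roots: for adjacent envelope indices i < j the intersection is x = (a_i − a_j) / (j − i). Reading off the sorted break points: {-6, 0, 4}.
Verification: at each break x_0, at least two indices attain the minimum of min_i(a_i + i · x_0).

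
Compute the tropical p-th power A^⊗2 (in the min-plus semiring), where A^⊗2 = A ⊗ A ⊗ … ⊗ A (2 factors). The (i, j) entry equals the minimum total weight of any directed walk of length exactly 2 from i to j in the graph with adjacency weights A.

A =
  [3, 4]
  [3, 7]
A^⊗2 =
  [6, 7]
  [6, 7]

Each entry (A^⊗2)_ij equals the minimum over all length-2 walks i = v_0 → v_1 → … → v_2 = j of Σ_t A[v_t][v_{t+1}]. For example, for (i, j) = (0, 1) we minimise over 2 possible intermediate vertex sequences; the minimum is 7, attained along the walk 0 → 0 → 1.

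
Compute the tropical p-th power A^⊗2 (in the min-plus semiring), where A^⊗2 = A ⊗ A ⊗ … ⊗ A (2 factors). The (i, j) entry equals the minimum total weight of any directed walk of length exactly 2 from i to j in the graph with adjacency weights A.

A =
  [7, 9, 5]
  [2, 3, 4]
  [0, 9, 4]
A^⊗2 =
  [5, 12, 9]
  [4, 6, 7]
  [4, 9, 5]

Each entry (A^⊗2)_ij equals the minimum over all length-2 walks i = v_0 → v_1 → … → v_2 = j of Σ_t A[v_t][v_{t+1}]. For example, for (i, j) = (0, 2) we minimise over 3 possible intermediate vertex sequences; the minimum is 9, attained along the walk 0 → 2 → 2.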